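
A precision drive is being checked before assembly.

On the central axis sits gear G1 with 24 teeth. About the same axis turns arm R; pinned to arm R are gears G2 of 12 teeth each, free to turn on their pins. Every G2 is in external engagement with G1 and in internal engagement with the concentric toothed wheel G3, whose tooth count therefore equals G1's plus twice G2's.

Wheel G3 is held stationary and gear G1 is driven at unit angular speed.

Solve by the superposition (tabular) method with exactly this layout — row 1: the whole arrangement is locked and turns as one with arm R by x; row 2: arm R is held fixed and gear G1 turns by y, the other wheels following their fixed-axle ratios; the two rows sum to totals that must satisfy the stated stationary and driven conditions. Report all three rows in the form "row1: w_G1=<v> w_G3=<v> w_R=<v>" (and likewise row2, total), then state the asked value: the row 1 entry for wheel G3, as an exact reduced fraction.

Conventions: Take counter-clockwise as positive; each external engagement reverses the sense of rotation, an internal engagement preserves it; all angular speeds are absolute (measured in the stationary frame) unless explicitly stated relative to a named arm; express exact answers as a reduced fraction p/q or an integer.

recognized (axles ride arm R): planetary set, 24/12/48 teeth
superposition row 1 [locked train]: every member turns x
row 2: sun turns y, ring = −(24/48)·y, arm 0
boundary: total ω_ring = x − (24/48)·y = 0 and total ω_sun = x + y = 1  ⇒  y = 2/3, x = 1/3
row 2 ring = −(24/48)·2/3 = -1/3
totals (row 1 + row 2): sun 1/3 + 2/3 = 1, ring 1/3 + (-1/3) = 0, arm 1/3 + 0 = 1/3
asked cell (row1, ring) = 1/3

row1: w_G1=1/3 w_G3=1/3 w_R=1/3
row2: w_G1=2/3 w_G3=-1/3 w_R=0
total: w_G1=1 w_G3=0 w_R=1/3
asked value: 1/3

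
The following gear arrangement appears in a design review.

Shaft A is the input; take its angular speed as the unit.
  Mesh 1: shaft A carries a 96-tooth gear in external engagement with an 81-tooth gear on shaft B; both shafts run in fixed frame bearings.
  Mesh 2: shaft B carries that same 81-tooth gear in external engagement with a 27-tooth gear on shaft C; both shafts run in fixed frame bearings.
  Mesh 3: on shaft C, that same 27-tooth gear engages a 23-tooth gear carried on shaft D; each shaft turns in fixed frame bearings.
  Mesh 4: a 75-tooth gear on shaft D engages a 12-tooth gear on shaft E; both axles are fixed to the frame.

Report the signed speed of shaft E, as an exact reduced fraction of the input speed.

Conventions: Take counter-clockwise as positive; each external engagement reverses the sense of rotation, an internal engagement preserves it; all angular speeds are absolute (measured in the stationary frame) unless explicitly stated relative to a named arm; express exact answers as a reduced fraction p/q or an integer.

600/23

4-mesh fixed-axis compound train (all bearings frame-fixed)
mesh 1 [96T→81T]: |ω|/ω_in = 1×96/81 = 32/27, sense flips to −
mesh 2 [81T→27T]: |ω|/ω_in = (32/27)×81/27 = 32/9, sense flips to +
mesh 3 [27T→23T]: |ω|/ω_in = (32/9)×27/23 = 96/23, sense flips to −
mesh 4 [75T→12T]: |ω|/ω_in = (96/23)×75/12 = 600/23, sense flips to +
signed output speed (× input speed) = 600/23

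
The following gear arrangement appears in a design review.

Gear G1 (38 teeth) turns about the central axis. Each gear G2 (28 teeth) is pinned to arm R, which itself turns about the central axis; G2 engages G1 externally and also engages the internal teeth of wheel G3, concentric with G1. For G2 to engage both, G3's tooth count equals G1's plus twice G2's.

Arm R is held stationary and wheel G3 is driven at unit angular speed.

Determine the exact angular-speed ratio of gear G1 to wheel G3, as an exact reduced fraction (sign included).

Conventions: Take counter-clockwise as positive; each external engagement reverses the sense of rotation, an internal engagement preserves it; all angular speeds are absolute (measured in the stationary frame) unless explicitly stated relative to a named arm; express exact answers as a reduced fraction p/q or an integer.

planetary set (38T centre, 28T on arm, 94T internal) — Willis relation
ring teeth: 38 + 2·28 = 94
38(ω_sun−ω_arm) = −94(ω_ring−ω_arm),  ω_arm = 0, ω_ring = 1
ω_sun = 0 − (94/38)(1−0) = -47/19
ω_out/ω_in = -47/19

-47/19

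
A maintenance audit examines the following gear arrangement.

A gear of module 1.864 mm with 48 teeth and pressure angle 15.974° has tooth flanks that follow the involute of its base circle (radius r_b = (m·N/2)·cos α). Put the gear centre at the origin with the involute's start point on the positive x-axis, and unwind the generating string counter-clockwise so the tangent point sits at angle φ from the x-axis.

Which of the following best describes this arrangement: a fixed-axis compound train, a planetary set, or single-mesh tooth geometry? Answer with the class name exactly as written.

single-mesh tooth geometry

single-mesh involute tooth geometry (48T wheel at module 1.864)
classification: single-mesh tooth geometry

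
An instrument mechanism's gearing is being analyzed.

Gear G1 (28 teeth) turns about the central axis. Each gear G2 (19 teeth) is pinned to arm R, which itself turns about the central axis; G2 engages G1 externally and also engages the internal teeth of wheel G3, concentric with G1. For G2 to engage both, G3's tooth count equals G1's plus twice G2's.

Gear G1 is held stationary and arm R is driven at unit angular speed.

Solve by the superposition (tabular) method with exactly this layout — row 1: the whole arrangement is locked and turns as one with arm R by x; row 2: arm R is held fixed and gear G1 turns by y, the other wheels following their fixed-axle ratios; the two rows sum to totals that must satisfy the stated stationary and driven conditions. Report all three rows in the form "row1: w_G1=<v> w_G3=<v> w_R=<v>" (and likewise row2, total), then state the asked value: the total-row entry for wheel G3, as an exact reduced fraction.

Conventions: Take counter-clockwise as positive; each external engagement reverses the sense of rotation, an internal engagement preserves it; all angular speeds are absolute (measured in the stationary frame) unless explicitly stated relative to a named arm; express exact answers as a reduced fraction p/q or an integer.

recognized (axles ride arm R): planetary set, 28/19/66 teeth
row 1: whole set turns with the arm by x
superposition row 2 [arm held]: sun y, ring −(28/66)·y, arm 0
boundary: total ω_sun = x + y = 0 and total ω_arm = x = 1  ⇒  y = -1, x = 1
row 2 ring = −(28/66)·(-1) = 14/33
totals (row 1 + row 2): sun 1 + (-1) = 0, ring 1 + 14/33 = 47/33, arm 1 + 0 = 1
asked cell (total, ring) = 47/33

row1: w_G1=1 w_G3=1 w_R=1
row2: w_G1=-1 w_G3=14/33 w_R=0
total: w_G1=0 w_G3=47/33 w_R=1
asked value: 47/33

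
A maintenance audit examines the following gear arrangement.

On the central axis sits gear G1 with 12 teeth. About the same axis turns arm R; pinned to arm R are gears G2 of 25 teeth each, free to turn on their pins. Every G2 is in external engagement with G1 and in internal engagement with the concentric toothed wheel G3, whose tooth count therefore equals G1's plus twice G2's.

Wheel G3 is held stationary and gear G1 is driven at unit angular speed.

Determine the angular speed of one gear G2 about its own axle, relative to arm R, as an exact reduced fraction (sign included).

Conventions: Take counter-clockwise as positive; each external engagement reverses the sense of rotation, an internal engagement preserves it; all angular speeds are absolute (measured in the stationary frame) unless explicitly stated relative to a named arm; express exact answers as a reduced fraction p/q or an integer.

recognized (axles ride arm R): planetary set, 12/25/62 teeth
ring teeth: 12 + 2·25 = 62
12(ω_sun−ω_arm) = −62(ω_ring−ω_arm),  ω_ring = 0, ω_sun = 1
12(1−ω_arm) = −62(0−ω_arm)  ⇒  74·ω_arm = 12  ⇒  ω_arm = 6/37
sun–planet mesh: 12·(1−6/37) = −25·(ω_p−ω_arm)  ⇒  ω_p−ω_arm = -372/925
exact speed ratio = -372/925

-372/925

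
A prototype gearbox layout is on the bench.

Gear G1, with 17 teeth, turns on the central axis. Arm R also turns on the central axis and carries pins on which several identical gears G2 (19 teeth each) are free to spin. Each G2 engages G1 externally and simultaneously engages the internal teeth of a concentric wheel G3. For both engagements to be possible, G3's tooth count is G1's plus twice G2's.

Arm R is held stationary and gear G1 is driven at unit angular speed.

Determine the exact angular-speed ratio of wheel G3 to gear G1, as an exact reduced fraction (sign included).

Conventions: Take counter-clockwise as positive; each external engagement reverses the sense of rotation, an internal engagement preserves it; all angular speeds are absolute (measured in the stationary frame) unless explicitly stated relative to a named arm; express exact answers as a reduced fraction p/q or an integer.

-17/55

topology: planetary set — G1 17T / G2 19T / G3 55T, arm = carrier (Willis)
ring teeth: 17 + 2·19 = 55
17(ω_sun−ω_arm) = −55(ω_ring−ω_arm),  ω_arm = 0, ω_sun = 1
ω_ring = 0 − (17/55)(1−0) = -17/55
ω_out/ω_in = -17/55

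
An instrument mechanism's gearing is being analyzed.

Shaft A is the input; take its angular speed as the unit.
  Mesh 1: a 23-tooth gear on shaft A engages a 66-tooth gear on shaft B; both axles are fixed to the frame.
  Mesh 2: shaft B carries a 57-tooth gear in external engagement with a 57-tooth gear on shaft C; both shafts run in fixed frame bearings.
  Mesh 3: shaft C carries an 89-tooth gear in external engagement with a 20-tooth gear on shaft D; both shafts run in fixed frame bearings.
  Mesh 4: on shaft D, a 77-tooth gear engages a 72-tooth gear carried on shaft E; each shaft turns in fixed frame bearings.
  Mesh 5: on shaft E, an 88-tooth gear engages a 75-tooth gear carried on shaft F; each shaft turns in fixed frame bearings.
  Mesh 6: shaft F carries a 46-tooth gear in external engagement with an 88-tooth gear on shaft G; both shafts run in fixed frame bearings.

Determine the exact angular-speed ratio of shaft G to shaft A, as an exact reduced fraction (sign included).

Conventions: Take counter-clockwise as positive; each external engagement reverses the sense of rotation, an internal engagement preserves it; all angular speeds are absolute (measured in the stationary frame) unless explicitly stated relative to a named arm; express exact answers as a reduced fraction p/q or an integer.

329567/324000

class = fixed-axis compound train [6 meshes; 6 ratios multiply, 6 sense flips]
mesh 1 [23T→66T]: running ratio 23/66, sense −
mesh 2 [57T→57T]: running ratio 23/66, sense +
mesh 3 [89T→20T]: running ratio 2047/1320, sense −
mesh 4 [77T→72T]: running ratio 14329/8640, sense +
mesh 5 [88T→75T]: running ratio 157619/81000, sense −
mesh 6 [46T→88T]: running ratio 329567/324000, sense +
ω_out/ω_in = 329567/324000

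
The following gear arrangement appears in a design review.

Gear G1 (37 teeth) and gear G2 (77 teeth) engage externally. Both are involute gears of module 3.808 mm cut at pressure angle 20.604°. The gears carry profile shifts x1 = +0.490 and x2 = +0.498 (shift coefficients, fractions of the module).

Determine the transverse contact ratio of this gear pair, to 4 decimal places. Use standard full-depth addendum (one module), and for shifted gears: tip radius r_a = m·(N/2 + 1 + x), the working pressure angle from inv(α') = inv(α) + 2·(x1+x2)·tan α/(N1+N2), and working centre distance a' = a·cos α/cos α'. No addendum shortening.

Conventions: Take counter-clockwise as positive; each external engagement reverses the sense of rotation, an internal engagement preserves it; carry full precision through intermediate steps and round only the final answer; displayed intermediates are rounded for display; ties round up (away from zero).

single-mesh involute tooth geometry (37T engaging 77T at module 3.808)
base radii: r_b1 = 65.941792, r_b2 = 137.230215
tip radii: r_a1 = 76.121920, r_a2 = 152.312384
inv(α') = inv(20.604°) + 2·(+0.490+0.498)·tan α/(37+77) = 0.02286388  ⇒  α' = 22.94094°
a' = a·cos α / cos α' = 217.0560·cos 20.604°/cos 22.94094° = 220.621597
action lengths: √(r_a1²−r_b1²) = 38.029289, √(r_a2²−r_b2²) = 66.082754
base pitch p_b = π·m·cos α = 11.197959
CR = (38.029289 + 66.082754 − 220.621597·sin 22.94094°)/11.197959 = 1.617948
contact ratio ≈ 1.6179

1.6179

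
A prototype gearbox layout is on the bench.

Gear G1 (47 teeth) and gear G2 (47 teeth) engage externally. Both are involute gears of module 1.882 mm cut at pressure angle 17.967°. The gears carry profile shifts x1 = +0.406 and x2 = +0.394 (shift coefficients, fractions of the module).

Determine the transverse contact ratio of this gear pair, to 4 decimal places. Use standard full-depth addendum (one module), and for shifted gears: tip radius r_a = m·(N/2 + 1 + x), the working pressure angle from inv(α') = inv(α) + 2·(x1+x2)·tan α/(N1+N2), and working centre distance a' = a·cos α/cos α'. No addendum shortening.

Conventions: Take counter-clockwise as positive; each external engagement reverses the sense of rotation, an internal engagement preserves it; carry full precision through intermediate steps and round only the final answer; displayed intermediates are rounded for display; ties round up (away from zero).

class = single-mesh tooth geometry [involute pair 47T × 47T, m = 1.882]
base radii: r_b1 = 42.070241, r_b2 = 42.070241
tip radii: r_a1 = 46.873092, r_a2 = 46.850508
inv(α') = inv(17.967°) + 2·(+0.406+0.394)·tan α/(47+47) = 0.01621946  ⇒  α' = 20.55202°
a' = a·cos α / cos α' = 88.4540·cos 17.967°/cos 20.55202° = 89.859708
action lengths: √(r_a1²−r_b1²) = 20.668371, √(r_a2²−r_b2²) = 20.617102
base pitch p_b = π·m·cos α = 5.624152
CR = (20.668371 + 20.617102 − 89.859708·sin 20.55202°)/5.624152 = 1.731734
contact ratio ≈ 1.7317

1.7317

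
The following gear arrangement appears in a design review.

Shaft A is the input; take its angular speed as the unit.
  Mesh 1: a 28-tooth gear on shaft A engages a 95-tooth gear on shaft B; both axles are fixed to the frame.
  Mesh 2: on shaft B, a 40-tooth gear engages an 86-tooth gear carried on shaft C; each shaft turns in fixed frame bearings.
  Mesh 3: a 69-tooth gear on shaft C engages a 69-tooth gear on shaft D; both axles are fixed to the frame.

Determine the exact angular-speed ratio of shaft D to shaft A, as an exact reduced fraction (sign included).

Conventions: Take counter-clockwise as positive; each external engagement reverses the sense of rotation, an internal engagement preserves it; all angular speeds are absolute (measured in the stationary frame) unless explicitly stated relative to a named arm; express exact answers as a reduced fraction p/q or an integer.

-112/817

class = fixed-axis compound train [3 meshes; 3 ratios multiply, 3 sense flips]
mesh 1 [28T→95T]: running ratio 28/95, sense −
mesh 2 [40T→86T]: running ratio 112/817, sense +
mesh 3 [69T→69T]: running ratio 112/817, sense −
ω_out/ω_in = -112/817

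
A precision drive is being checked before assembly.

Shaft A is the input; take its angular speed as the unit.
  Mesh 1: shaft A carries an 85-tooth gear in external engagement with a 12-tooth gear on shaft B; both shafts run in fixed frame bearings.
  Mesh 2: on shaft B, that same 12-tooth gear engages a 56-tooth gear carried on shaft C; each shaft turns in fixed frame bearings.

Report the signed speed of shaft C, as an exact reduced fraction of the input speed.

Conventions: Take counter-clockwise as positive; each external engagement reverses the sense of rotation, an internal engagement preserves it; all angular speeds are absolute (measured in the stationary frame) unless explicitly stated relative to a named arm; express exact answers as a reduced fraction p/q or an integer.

85/56

2-mesh fixed-axis compound train (all bearings frame-fixed)
mesh 1 [85T→12T]: |ω|/ω_in = 1×85/12 = 85/12, sense flips to −
mesh 2 [12T→56T]: |ω|/ω_in = (85/12)×12/56 = 85/56, sense flips to +
signed output speed (× input speed) = 85/56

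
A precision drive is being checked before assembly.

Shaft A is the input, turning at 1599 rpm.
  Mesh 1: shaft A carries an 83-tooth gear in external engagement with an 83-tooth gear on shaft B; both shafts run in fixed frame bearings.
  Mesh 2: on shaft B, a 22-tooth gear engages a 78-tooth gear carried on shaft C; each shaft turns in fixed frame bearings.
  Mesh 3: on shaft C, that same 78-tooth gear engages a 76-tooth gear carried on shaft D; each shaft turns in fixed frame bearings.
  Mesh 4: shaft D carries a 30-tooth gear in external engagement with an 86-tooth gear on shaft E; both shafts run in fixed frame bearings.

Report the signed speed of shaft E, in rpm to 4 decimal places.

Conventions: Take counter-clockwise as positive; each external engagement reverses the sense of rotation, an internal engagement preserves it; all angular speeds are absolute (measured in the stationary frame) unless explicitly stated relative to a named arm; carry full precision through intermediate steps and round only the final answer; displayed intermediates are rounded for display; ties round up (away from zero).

+161.4657 rpm

4-mesh fixed-axis compound train (all bearings frame-fixed)
mesh 1 [83T→83T]: ω = 1599.0000×83/83 = 1599.0000 rpm, sense flips to −
mesh 2 [22T→78T]: ω = 1599.0000×22/78 = 451.0000 rpm, sense flips to +
mesh 3 [78T→76T]: ω = 451.0000×78/76 = 462.8684 rpm, sense flips to −
mesh 4 [30T→86T]: ω = 462.8684×30/86 = 161.4657 rpm, sense flips to +
signed output speed = +161.4657 rpm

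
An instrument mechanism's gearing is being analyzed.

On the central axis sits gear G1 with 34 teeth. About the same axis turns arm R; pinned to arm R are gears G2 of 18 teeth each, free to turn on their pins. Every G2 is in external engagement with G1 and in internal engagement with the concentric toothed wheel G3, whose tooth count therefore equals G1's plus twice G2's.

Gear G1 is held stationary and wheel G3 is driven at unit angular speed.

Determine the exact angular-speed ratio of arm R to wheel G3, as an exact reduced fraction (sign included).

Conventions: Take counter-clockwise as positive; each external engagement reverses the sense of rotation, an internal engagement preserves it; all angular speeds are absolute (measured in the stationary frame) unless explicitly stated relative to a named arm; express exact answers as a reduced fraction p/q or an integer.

class = planetary set [G3 = 34+2·18 = 70; Willis about the carrier]
ring teeth: 34 + 2·18 = 70
34(ω_sun−ω_arm) = −70(ω_ring−ω_arm),  ω_sun = 0, ω_ring = 1
34(0−ω_arm) = −70(1−ω_arm)  ⇒  104·ω_arm = 70  ⇒  ω_arm = 35/52
ω_out/ω_in = 35/52

35/52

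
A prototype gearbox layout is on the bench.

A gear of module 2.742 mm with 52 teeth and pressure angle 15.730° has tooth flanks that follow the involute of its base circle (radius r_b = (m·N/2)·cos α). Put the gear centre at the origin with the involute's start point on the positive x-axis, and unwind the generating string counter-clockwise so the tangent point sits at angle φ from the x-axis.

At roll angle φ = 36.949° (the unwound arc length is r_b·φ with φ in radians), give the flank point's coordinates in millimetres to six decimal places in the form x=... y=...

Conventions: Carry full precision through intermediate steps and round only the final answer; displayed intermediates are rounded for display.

recognized (one wheel, involute flank): single-mesh tooth geometry, m = 2.742, N = 52
pitch radius r_p = m·N/2 = 2.742·52/2 = 71.292000
base radius r_b = r_p·cos α = 71.292000·cos 15.730° = 68.622109
roll angle φ = 36.949° = 0.64488171 rad
x = r_b·(cos φ + φ·sin φ) = 81.441529
y = r_b·(sin φ − φ·cos φ) = 5.883195

x=81.441529 y=5.883195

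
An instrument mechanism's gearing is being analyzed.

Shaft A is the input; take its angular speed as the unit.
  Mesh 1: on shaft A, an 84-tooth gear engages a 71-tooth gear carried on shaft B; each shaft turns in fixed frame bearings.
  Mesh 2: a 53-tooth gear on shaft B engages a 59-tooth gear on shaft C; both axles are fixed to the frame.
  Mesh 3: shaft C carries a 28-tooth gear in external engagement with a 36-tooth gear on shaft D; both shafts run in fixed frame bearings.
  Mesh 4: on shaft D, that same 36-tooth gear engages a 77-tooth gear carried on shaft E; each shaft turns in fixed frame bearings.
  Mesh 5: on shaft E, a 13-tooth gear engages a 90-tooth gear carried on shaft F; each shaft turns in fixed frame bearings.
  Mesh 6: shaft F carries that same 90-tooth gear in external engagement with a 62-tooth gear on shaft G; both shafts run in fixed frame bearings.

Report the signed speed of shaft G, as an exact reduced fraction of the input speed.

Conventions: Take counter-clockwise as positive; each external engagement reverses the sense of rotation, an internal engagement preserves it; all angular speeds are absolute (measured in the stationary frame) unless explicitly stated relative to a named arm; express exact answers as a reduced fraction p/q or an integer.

6-mesh fixed-axis compound train (all bearings frame-fixed)
mesh 1 [84T→71T]: |ω|/ω_in = 1×84/71 = 84/71, sense flips to −
mesh 2 [53T→59T]: |ω|/ω_in = (84/71)×53/59 = 4452/4189, sense flips to +
mesh 3 [28T→36T]: |ω|/ω_in = (4452/4189)×28/36 = 10388/12567, sense flips to −
mesh 4 [36T→77T]: |ω|/ω_in = (10388/12567)×36/77 = 17808/46079, sense flips to +
mesh 5 [13T→90T]: |ω|/ω_in = (17808/46079)×13/90 = 38584/691185, sense flips to −
mesh 6 [90T→62T]: |ω|/ω_in = (38584/691185)×90/62 = 115752/1428449, sense flips to +
signed output speed (× input speed) = 115752/1428449

115752/1428449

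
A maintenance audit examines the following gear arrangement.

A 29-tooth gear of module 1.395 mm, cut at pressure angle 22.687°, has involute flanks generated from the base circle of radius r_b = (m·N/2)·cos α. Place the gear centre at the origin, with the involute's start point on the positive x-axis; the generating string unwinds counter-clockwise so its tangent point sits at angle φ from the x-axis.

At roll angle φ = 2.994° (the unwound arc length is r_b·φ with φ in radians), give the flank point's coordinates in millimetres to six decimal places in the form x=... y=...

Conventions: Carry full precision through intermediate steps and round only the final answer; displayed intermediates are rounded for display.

class = single-mesh tooth geometry [base-circle involute, m = 1.395, 29T]
pitch radius r_p = m·N/2 = 1.395·29/2 = 20.227500
base radius r_b = r_p·cos α = 20.227500·cos 22.687° = 18.662410
roll angle φ = 2.994° = 0.05225516 rad
x = r_b·(cos φ + φ·sin φ) = 18.687872
y = r_b·(sin φ − φ·cos φ) = 0.000887

x=18.687872 y=0.000887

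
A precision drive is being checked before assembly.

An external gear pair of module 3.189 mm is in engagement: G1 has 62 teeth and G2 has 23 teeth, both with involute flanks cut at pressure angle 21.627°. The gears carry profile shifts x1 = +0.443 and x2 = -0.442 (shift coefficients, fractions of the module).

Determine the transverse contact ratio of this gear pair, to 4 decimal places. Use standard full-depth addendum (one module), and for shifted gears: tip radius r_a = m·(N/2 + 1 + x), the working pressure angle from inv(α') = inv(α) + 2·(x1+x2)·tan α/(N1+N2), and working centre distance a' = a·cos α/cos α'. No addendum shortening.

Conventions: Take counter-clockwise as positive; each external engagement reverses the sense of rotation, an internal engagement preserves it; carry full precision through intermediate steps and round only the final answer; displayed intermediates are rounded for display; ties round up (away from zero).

single-mesh involute tooth geometry (62T engaging 23T at module 3.189)
base radii: r_b1 = 91.899614, r_b2 = 34.091792
tip radii: r_a1 = 103.460727, r_a2 = 38.452962
inv(α') = inv(21.627°) + 2·(+0.443-0.442)·tan α/(62+23) = 0.01902019  ⇒  α' = 21.63040°
a' = a·cos α / cos α' = 135.5325·cos 21.627°/cos 21.63040° = 135.535689
action lengths: √(r_a1²−r_b1²) = 47.524552, √(r_a2²−r_b2²) = 17.787074
base pitch p_b = π·m·cos α = 9.313263
CR = (47.524552 + 17.787074 − 135.535689·sin 21.63040°)/9.313263 = 1.648268
contact ratio ≈ 1.6483

1.6483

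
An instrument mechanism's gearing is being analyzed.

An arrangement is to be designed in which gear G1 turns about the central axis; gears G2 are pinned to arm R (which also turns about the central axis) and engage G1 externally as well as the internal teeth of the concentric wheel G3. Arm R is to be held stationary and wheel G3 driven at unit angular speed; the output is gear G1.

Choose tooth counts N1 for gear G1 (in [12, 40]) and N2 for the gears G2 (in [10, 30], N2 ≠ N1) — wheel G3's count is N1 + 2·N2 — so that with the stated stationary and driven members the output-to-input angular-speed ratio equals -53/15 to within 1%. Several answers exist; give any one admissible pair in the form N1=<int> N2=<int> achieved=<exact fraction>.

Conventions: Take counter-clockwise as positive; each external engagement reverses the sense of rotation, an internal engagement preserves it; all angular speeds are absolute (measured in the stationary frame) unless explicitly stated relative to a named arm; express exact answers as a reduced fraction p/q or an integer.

N1=15 N2=19 achieved=-53/15

planetary set to be sized for -53/15 (Willis relation)
Willis with ω_arm = 0: ω_sun/ω_ring = −N3/N1; set equal to -53/15  ⇒  N3/N1 = −(-53/15) = 53/15
N3 = N1 + 2·N2  ⇒  N2/N1 = (N3/N1 − 1)/2 = (53/15 − 1)/2 = 19/15
smallest multiple with N1 ≥ 12 and N2 ≥ 10: k = 1  ⇒  N1 = 1·15 = 15, N2 = 1·19 = 19 (N1 ≤ 40, N2 ≤ 30, N2 ≠ N1 ✓), N3 = 15 + 2·19 = 53
check: −N3/N1 with N1 = 15, N3 = 53 gives -53/15; |achieved − target| = 0 ≤ 53/1500 ✓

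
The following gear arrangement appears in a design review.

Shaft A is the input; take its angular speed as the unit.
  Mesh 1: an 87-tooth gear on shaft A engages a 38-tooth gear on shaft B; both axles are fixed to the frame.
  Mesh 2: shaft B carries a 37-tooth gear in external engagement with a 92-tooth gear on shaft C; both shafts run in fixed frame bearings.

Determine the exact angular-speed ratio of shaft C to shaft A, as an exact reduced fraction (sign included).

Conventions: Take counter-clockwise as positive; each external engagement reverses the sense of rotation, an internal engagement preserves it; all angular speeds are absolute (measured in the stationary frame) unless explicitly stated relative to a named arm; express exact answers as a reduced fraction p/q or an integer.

class = fixed-axis compound train [2 meshes; 2 ratios multiply, 2 sense flips]
mesh 1 [87T→38T]: running ratio 87/38, sense −
mesh 2 [37T→92T]: running ratio 3219/3496, sense +
ω_out/ω_in = 3219/3496

3219/3496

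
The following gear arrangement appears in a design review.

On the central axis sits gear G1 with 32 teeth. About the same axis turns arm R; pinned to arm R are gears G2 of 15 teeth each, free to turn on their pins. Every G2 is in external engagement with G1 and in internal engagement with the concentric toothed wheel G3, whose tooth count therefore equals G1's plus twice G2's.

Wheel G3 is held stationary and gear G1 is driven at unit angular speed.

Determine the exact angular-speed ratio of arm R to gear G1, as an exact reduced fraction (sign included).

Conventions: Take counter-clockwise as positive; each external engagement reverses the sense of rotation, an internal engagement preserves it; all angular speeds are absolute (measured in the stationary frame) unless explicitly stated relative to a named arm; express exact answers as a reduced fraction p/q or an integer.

16/47

topology: planetary set — G1 32T / G2 15T / G3 62T, arm = carrier (Willis)
ring teeth: 32 + 2·15 = 62
32(ω_sun−ω_arm) = −62(ω_ring−ω_arm),  ω_ring = 0, ω_sun = 1
32(1−ω_arm) = −62(0−ω_arm)  ⇒  94·ω_arm = 32  ⇒  ω_arm = 16/47
ω_out/ω_in = 16/47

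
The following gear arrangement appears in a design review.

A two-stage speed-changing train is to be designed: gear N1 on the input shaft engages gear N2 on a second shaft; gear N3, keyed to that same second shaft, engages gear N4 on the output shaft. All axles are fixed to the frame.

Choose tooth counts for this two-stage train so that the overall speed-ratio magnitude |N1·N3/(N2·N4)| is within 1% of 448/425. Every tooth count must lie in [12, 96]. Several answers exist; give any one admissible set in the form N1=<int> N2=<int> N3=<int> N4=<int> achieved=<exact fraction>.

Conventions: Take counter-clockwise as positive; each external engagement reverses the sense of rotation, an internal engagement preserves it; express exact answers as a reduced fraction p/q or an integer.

N1=14 N2=17 N3=32 N4=25 achieved=448/425

class = fixed-axis compound train [2-stage, 448/425 wanted]
target = 448/425 in lowest terms: an exact hit needs N1·N3 = k·448 and N2·N4 = k·425 for one integer k, every count in [12, 96]; additionally prefer no 1:1 stage (N1 ≠ N2, N3 ≠ N4)
k = 1: N1·N3 = 448 = 14·32, N2·N4 = 425 = 17·25
achieved = 14·32/(17·25) = 448/425; |achieved − target| = 0 ≤ 112/10625 ✓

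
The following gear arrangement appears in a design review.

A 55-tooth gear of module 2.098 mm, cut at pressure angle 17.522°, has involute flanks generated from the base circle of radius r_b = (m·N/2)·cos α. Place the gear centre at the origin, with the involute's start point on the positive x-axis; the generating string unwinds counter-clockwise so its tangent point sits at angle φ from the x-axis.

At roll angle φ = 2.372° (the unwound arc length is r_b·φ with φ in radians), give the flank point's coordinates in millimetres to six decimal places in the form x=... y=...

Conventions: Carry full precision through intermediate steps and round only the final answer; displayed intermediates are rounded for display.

topology: single-mesh involute geometry — m = 2.098, N = 55
pitch radius r_p = m·N/2 = 2.098·55/2 = 57.695000
base radius r_b = r_p·cos α = 57.695000·cos 17.522° = 55.018034
roll angle φ = 2.372° = 0.04139921 rad
x = r_b·(cos φ + φ·sin φ) = 55.065161
y = r_b·(sin φ − φ·cos φ) = 0.001301

x=55.065161 y=0.001301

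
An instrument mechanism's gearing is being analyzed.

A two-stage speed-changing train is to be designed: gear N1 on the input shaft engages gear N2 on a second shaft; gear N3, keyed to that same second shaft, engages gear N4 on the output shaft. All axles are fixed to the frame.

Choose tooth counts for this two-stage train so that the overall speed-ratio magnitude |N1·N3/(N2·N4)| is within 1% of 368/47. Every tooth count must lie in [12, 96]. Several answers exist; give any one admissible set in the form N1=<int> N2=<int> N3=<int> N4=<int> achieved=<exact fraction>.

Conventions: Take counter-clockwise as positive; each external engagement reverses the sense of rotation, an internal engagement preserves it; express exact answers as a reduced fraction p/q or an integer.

N1=46 N2=12 N3=96 N4=47 achieved=368/47

class = fixed-axis compound train [2-stage, 368/47 wanted]
target = 368/47 in lowest terms: an exact hit needs N1·N3 = k·368 and N2·N4 = k·47 for one integer k, every count in [12, 96]; additionally prefer no 1:1 stage (N1 ≠ N2, N3 ≠ N4)
k = 1…11: no 1:1-free in-range split of k·368 and k·47 into factor pairs; take k = 12
k = 12: N1·N3 = 4416 = 46·96, N2·N4 = 564 = 12·47
achieved = 46·96/(12·47) = 368/47; |achieved − target| = 0 ≤ 92/1175 ✓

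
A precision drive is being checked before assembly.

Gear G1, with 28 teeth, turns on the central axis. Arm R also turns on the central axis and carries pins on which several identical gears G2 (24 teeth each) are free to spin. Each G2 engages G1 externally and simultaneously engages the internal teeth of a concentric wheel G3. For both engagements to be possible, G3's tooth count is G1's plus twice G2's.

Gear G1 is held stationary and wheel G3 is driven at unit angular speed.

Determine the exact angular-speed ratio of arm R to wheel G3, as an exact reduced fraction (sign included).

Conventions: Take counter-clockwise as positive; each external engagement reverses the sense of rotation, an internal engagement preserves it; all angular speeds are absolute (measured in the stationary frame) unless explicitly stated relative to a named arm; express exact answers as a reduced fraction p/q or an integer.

topology: planetary set — G1 28T / G2 24T / G3 76T, arm = carrier (Willis)
ring teeth: 28 + 2·24 = 76
28(ω_sun−ω_arm) = −76(ω_ring−ω_arm),  ω_sun = 0, ω_ring = 1
28(0−ω_arm) = −76(1−ω_arm)  ⇒  104·ω_arm = 76  ⇒  ω_arm = 19/26
ω_out/ω_in = 19/26

19/26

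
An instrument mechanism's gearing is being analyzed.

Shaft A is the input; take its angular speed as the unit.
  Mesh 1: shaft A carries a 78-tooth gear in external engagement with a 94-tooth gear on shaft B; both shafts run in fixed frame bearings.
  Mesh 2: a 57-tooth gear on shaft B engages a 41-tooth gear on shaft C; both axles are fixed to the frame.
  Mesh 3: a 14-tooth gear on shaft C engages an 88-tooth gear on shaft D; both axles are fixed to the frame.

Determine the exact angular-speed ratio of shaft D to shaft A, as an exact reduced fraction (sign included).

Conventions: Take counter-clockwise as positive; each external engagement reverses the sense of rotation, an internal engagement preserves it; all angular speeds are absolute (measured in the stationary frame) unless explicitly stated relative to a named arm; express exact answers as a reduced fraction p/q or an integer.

class = fixed-axis compound train [3 meshes; 3 ratios multiply, 3 sense flips]
mesh 1 [78T→94T]: running ratio 39/47, sense −
mesh 2 [57T→41T]: running ratio 2223/1927, sense +
mesh 3 [14T→88T]: running ratio 15561/84788, sense −
ω_out/ω_in = -15561/84788

-15561/84788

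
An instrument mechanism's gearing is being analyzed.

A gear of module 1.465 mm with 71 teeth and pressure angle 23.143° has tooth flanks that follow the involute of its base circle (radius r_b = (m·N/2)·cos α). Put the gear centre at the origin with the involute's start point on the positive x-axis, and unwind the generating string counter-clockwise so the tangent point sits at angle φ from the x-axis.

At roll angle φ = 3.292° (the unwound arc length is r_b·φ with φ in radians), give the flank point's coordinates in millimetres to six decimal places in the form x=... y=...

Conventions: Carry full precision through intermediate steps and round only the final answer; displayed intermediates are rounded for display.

recognized (one wheel, involute flank): single-mesh tooth geometry, m = 1.465, N = 71
pitch radius r_p = m·N/2 = 1.465·71/2 = 52.007500
base radius r_b = r_p·cos α = 52.007500·cos 23.143° = 47.822290
roll angle φ = 3.292° = 0.05745624 rad
x = r_b·(cos φ + φ·sin φ) = 47.901160
y = r_b·(sin φ − φ·cos φ) = 0.003023

x=47.901160 y=0.003023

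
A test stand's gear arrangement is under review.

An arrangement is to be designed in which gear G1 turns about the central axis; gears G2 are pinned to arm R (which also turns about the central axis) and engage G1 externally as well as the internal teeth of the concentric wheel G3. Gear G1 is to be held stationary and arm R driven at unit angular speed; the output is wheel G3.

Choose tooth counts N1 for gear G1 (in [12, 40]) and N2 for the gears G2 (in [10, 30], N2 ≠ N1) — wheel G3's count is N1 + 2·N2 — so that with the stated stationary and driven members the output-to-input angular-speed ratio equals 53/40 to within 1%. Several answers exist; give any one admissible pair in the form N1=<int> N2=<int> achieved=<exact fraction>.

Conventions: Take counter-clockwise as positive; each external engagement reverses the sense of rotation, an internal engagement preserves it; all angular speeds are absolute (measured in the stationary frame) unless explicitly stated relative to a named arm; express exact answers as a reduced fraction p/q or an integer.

topology: planetary set — design target 53/40, arm = carrier (Willis)
Willis with ω_sun = 0: ω_ring/ω_arm = (N1+N3)/N3; set equal to 53/40  ⇒  N3/N1 = 1/(53/40 − 1) = 40/13
N3 = N1 + 2·N2  ⇒  N2/N1 = (N3/N1 − 1)/2 = (40/13 − 1)/2 = 27/26
smallest multiple with N1 ≥ 12 and N2 ≥ 10: k = 1  ⇒  N1 = 1·26 = 26, N2 = 1·27 = 27 (N1 ≤ 40, N2 ≤ 30, N2 ≠ N1 ✓), N3 = 26 + 2·27 = 80
check: (N1+N3)/N3 with N1 = 26, N3 = 80 gives 53/40; |achieved − target| = 0 ≤ 53/4000 ✓

N1=26 N2=27 achieved=53/40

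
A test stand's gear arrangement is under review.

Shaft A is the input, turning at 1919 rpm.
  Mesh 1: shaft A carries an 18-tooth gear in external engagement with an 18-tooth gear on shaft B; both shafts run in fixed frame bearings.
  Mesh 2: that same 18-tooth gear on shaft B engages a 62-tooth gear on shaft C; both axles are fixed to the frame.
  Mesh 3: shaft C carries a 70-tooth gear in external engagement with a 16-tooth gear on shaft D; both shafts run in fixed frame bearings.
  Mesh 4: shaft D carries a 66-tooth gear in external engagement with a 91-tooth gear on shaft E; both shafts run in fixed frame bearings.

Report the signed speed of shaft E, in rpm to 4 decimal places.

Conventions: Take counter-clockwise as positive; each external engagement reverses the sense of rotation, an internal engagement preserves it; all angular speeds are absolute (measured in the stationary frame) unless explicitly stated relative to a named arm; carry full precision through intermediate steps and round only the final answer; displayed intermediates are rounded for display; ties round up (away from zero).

recognized (5 fixed axles, 4 meshes): fixed-axis compound train
mesh 1 [18T→18T]: ω = 1919.0000×18/18 = 1919.0000 rpm, sense flips to −
mesh 2 [18T→62T]: ω = 1919.0000×18/62 = 557.1290 rpm, sense flips to +
mesh 3 [70T→16T]: ω = 557.1290×70/16 = 2437.4395 rpm, sense flips to −
mesh 4 [66T→91T]: ω = 2437.4395×66/91 = 1767.8133 rpm, sense flips to +
signed output speed = +1767.8133 rpm

+1767.8133 rpm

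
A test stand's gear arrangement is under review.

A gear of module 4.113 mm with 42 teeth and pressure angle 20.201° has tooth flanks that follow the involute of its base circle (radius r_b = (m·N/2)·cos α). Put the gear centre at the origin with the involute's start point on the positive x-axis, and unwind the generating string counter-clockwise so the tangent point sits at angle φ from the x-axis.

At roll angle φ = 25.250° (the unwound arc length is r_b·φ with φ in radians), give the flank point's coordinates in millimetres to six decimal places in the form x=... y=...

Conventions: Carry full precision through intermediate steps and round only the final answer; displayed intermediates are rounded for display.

topology: single-mesh involute geometry — m = 4.113, N = 42
pitch radius r_p = m·N/2 = 4.113·42/2 = 86.373000
base radius r_b = r_p·cos α = 86.373000·cos 20.201° = 81.059937
roll angle φ = 25.250° = 0.44069564 rad
x = r_b·(cos φ + φ·sin φ) = 88.553290
y = r_b·(sin φ − φ·cos φ) = 2.268001

x=88.553290 y=2.268001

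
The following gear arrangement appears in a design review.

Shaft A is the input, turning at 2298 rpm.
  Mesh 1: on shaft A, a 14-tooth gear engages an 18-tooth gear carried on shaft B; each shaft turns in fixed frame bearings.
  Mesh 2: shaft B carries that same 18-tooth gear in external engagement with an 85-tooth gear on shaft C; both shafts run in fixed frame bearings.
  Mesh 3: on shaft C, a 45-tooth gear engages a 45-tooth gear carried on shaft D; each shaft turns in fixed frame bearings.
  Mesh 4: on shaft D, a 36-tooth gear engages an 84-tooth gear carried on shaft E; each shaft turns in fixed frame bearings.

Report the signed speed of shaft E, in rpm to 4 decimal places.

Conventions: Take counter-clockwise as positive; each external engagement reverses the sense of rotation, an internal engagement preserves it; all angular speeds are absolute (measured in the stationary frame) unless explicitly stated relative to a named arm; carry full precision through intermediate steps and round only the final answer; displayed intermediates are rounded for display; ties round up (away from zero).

+162.2118 rpm

4-mesh fixed-axis compound train (all bearings frame-fixed)
mesh 1 [14T→18T]: ω = 2298.0000×14/18 = 1787.3333 rpm, sense flips to −
mesh 2 [18T→85T]: ω = 1787.3333×18/85 = 378.4941 rpm, sense flips to +
mesh 3 [45T→45T]: ω = 378.4941×45/45 = 378.4941 rpm, sense flips to −
mesh 4 [36T→84T]: ω = 378.4941×36/84 = 162.2118 rpm, sense flips to +
signed output speed = +162.2118 rpm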